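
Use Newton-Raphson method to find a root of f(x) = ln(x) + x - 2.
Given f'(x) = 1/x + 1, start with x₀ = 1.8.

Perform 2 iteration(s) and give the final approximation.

f(x) = ln(x) + x - 2
f'(x) = 1/x + 1
x₀ = 1.8

Newton-Raphson formula: x_{n+1} = x_n - f(x_n)/f'(x_n)

Iteration 1:
  f(1.800000) = 0.387787
  f'(1.800000) = 1.555556
  x_1 = 1.800000 - 0.387787/1.555556 = 1.550709
Iteration 2:
  f(1.550709) = -0.010579
  f'(1.550709) = 1.644866
  x_2 = 1.550709 - (-0.010579)/1.644866 = 1.557140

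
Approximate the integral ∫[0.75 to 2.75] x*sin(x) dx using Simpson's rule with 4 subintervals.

f(x) = x*sin(x)
a = 0.75, b = 2.75, n = 4
h = (b - a)/n = 0.500000

Simpson's rule: (h/3)[f(x₀) + 4f(x₁) + 2f(x₂) + ... + f(xₙ)]

x_0 = 0.7500, f(x_0) = 0.511229, coefficient = 1
x_1 = 1.2500, f(x_1) = 1.186231, coefficient = 4
x_2 = 1.7500, f(x_2) = 1.721975, coefficient = 2
x_3 = 2.2500, f(x_3) = 1.750665, coefficient = 4
x_4 = 2.7500, f(x_4) = 1.049568, coefficient = 1

I ≈ (0.500000/3) × 16.752329 = 2.792055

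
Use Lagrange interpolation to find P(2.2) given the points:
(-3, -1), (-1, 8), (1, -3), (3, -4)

Lagrange interpolation formula:
P(x) = Σ yᵢ × Lᵢ(x)
where Lᵢ(x) = Π_{j≠i} (x - xⱼ)/(xᵢ - xⱼ)

L_0(2.2) = (2.2 - (-1))/(-3 - (-1)) × (2.2 - 1)/(-3 - 1) × (2.2 - 3)/(-3 - 3) = 0.064000
L_1(2.2) = (2.2 - (-3))/(-1 - (-3)) × (2.2 - 1)/(-1 - 1) × (2.2 - 3)/(-1 - 3) = -0.312000
L_2(2.2) = (2.2 - (-3))/(1 - (-3)) × (2.2 - (-1))/(1 - (-1)) × (2.2 - 3)/(1 - 3) = 0.832000
L_3(2.2) = (2.2 - (-3))/(3 - (-3)) × (2.2 - (-1))/(3 - (-1)) × (2.2 - 1)/(3 - 1) = 0.416000

P(2.2) = (-1)×L_0(2.2) + 8×L_1(2.2) + (-3)×L_2(2.2) + (-4)×L_3(2.2)
P(2.2) = -6.720000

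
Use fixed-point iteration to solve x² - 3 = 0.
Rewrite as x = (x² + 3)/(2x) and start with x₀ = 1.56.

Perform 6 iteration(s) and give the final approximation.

Equation: x² - 3 = 0
Fixed-point form: x = (x² + 3)/(2x)
x₀ = 1.56

x_1 = g(1.560000) = 1.741538
x_2 = g(1.741538) = 1.732077
x_3 = g(1.732077) = 1.732051
x_4 = g(1.732051) = 1.732051
x_5 = g(1.732051) = 1.732051
x_6 = g(1.732051) = 1.732051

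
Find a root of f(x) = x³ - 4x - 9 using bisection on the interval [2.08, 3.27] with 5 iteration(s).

f(x) = x³ - 4x - 9
Initial interval: [2.08, 3.27]

Iteration 1:
  c_1 = (2.080000 + 3.270000)/2 = 2.675000
  f(c_1) = f(2.675000) = -0.558703
  f(a) × f(c) ≥ 0, new interval: [2.675000, 3.270000]
Iteration 2:
  c_2 = (2.675000 + 3.270000)/2 = 2.972500
  f(c_2) = f(2.972500) = 5.374285
  f(a) × f(c) < 0, new interval: [2.675000, 2.972500]
Iteration 3:
  c_3 = (2.675000 + 2.972500)/2 = 2.823750
  f(c_3) = f(2.823750) = 2.220352
  f(a) × f(c) < 0, new interval: [2.675000, 2.823750]
Iteration 4:
  c_4 = (2.675000 + 2.823750)/2 = 2.749375
  f(c_4) = f(2.749375) = 0.785199
  f(a) × f(c) < 0, new interval: [2.675000, 2.749375]
Iteration 5:
  c_5 = (2.675000 + 2.749375)/2 = 2.712187
  f(c_5) = f(2.712187) = 0.101996
  f(a) × f(c) < 0, new interval: [2.675000, 2.712187]

After 5 iteration(s), the approximation is c_5 = 2.712187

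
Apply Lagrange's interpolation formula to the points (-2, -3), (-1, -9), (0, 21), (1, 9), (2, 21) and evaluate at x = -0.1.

Lagrange interpolation formula:
P(x) = Σ yᵢ × Lᵢ(x)
where Lᵢ(x) = Π_{j≠i} (x - xⱼ)/(xᵢ - xⱼ)

L_0(-0.1) = (-0.1 - (-1))/(-2 - (-1)) × (-0.1 - 0)/(-2 - 0) × (-0.1 - 1)/(-2 - 1) × (-0.1 - 2)/(-2 - 2) = -0.008663
L_1(-0.1) = (-0.1 - (-2))/(-1 - (-2)) × (-0.1 - 0)/(-1 - 0) × (-0.1 - 1)/(-1 - 1) × (-0.1 - 2)/(-1 - 2) = 0.073150
L_2(-0.1) = (-0.1 - (-2))/(0 - (-2)) × (-0.1 - (-1))/(0 - (-1)) × (-0.1 - 1)/(0 - 1) × (-0.1 - 2)/(0 - 2) = 0.987525
L_3(-0.1) = (-0.1 - (-2))/(1 - (-2)) × (-0.1 - (-1))/(1 - (-1)) × (-0.1 - 0)/(1 - 0) × (-0.1 - 2)/(1 - 2) = -0.059850
L_4(-0.1) = (-0.1 - (-2))/(2 - (-2)) × (-0.1 - (-1))/(2 - (-1)) × (-0.1 - 0)/(2 - 0) × (-0.1 - 1)/(2 - 1) = 0.007838

P(-0.1) = (-3)×L_0(-0.1) + (-9)×L_1(-0.1) + 21×L_2(-0.1) + 9×L_3(-0.1) + 21×L_4(-0.1)
P(-0.1) = 19.731600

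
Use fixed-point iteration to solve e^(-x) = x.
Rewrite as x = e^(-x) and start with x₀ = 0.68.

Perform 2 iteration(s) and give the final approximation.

Equation: e^(-x) = x
Fixed-point form: x = e^(-x)
x₀ = 0.68

x_1 = g(0.680000) = 0.506617
x_2 = g(0.506617) = 0.602531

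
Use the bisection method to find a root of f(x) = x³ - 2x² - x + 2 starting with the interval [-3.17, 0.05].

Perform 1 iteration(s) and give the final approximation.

f(x) = x³ - 2x² - x + 2
Initial interval: [-3.17, 0.05]

Iteration 1:
  c_1 = (-3.170000 + 0.050000)/2 = -1.560000
  f(c_1) = f(-1.560000) = -5.103616
  f(a) × f(c) ≥ 0, new interval: [-1.560000, 0.050000]

After 1 iteration(s), the approximation is c_1 = -1.560000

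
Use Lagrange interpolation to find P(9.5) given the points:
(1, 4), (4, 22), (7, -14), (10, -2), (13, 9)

Lagrange interpolation formula:
P(x) = Σ yᵢ × Lᵢ(x)
where Lᵢ(x) = Π_{j≠i} (x - xⱼ)/(xᵢ - xⱼ)

L_0(9.5) = (9.5 - 4)/(1 - 4) × (9.5 - 7)/(1 - 7) × (9.5 - 10)/(1 - 10) × (9.5 - 13)/(1 - 13) = 0.012378
L_1(9.5) = (9.5 - 1)/(4 - 1) × (9.5 - 7)/(4 - 7) × (9.5 - 10)/(4 - 10) × (9.5 - 13)/(4 - 13) = -0.076517
L_2(9.5) = (9.5 - 1)/(7 - 1) × (9.5 - 4)/(7 - 4) × (9.5 - 10)/(7 - 10) × (9.5 - 13)/(7 - 13) = 0.252508
L_3(9.5) = (9.5 - 1)/(10 - 1) × (9.5 - 4)/(10 - 4) × (9.5 - 7)/(10 - 7) × (9.5 - 13)/(10 - 13) = 0.841692
L_4(9.5) = (9.5 - 1)/(13 - 1) × (9.5 - 4)/(13 - 4) × (9.5 - 7)/(13 - 7) × (9.5 - 10)/(13 - 10) = -0.030060

P(9.5) = 4×L_0(9.5) + 22×L_1(9.5) + (-14)×L_2(9.5) + (-2)×L_3(9.5) + 9×L_4(9.5)
P(9.5) = -7.122910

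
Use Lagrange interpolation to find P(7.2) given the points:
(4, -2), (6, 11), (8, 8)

Lagrange interpolation formula:
P(x) = Σ yᵢ × Lᵢ(x)
where Lᵢ(x) = Π_{j≠i} (x - xⱼ)/(xᵢ - xⱼ)

L_0(7.2) = (7.2 - 6)/(4 - 6) × (7.2 - 8)/(4 - 8) = -0.120000
L_1(7.2) = (7.2 - 4)/(6 - 4) × (7.2 - 8)/(6 - 8) = 0.640000
L_2(7.2) = (7.2 - 4)/(8 - 4) × (7.2 - 6)/(8 - 6) = 0.480000

P(7.2) = (-2)×L_0(7.2) + 11×L_1(7.2) + 8×L_2(7.2)
P(7.2) = 11.120000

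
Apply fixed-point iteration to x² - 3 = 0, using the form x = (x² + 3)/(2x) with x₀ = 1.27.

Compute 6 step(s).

Equation: x² - 3 = 0
Fixed-point form: x = (x² + 3)/(2x)
x₀ = 1.27

x_1 = g(1.270000) = 1.816102
x_2 = g(1.816102) = 1.733996
x_3 = g(1.733996) = 1.732052
x_4 = g(1.732052) = 1.732051
x_5 = g(1.732051) = 1.732051
x_6 = g(1.732051) = 1.732051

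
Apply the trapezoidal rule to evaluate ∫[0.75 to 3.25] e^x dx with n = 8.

f(x) = e^x
a = 0.75, b = 3.25, n = 8
h = (b - a)/n = 0.312500

Trapezoidal rule: (h/2)[f(x₀) + 2f(x₁) + 2f(x₂) + ... + f(xₙ)]

x_0 = 0.7500, f(x_0) = 2.117000, coefficient = 1
x_1 = 1.0625, f(x_1) = 2.893596, coefficient = 2
x_2 = 1.3750, f(x_2) = 3.955077, coefficient = 2
x_3 = 1.6875, f(x_3) = 5.405949, coefficient = 2
x_4 = 2.0000, f(x_4) = 7.389056, coefficient = 2
x_5 = 2.3125, f(x_5) = 10.099642, coefficient = 2
x_6 = 2.6250, f(x_6) = 13.804574, coefficient = 2
x_7 = 2.9375, f(x_7) = 18.868616, coefficient = 2
x_8 = 3.2500, f(x_8) = 25.790340, coefficient = 1

I ≈ (0.312500/2) × 152.740360 = 23.865681
Exact value: 23.673340
Error: 0.192341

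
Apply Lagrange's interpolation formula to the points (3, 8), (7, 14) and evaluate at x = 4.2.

Lagrange interpolation formula:
P(x) = Σ yᵢ × Lᵢ(x)
where Lᵢ(x) = Π_{j≠i} (x - xⱼ)/(xᵢ - xⱼ)

L_0(4.2) = (4.2 - 7)/(3 - 7) = 0.700000
L_1(4.2) = (4.2 - 3)/(7 - 3) = 0.300000

P(4.2) = 8×L_0(4.2) + 14×L_1(4.2)
P(4.2) = 9.800000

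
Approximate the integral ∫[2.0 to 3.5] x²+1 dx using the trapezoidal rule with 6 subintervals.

f(x) = x²+1
a = 2.0, b = 3.5, n = 6
h = (b - a)/n = 0.250000

Trapezoidal rule: (h/2)[f(x₀) + 2f(x₁) + 2f(x₂) + ... + f(xₙ)]

x_0 = 2.0000, f(x_0) = 5.000000, coefficient = 1
x_1 = 2.2500, f(x_1) = 6.062500, coefficient = 2
x_2 = 2.5000, f(x_2) = 7.250000, coefficient = 2
x_3 = 2.7500, f(x_3) = 8.562500, coefficient = 2
x_4 = 3.0000, f(x_4) = 10.000000, coefficient = 2
x_5 = 3.2500, f(x_5) = 11.562500, coefficient = 2
x_6 = 3.5000, f(x_6) = 13.250000, coefficient = 1

I ≈ (0.250000/2) × 105.125000 = 13.140625
Exact value: 13.125000
Error: 0.015625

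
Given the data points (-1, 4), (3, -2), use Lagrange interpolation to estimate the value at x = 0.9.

Lagrange interpolation formula:
P(x) = Σ yᵢ × Lᵢ(x)
where Lᵢ(x) = Π_{j≠i} (x - xⱼ)/(xᵢ - xⱼ)

L_0(0.9) = (0.9 - 3)/(-1 - 3) = 0.525000
L_1(0.9) = (0.9 - (-1))/(3 - (-1)) = 0.475000

P(0.9) = 4×L_0(0.9) + (-2)×L_1(0.9)
P(0.9) = 1.150000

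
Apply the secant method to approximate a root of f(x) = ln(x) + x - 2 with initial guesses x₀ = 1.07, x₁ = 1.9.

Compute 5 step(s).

f(x) = ln(x) + x - 2
x₀ = 1.07, x₁ = 1.9

Secant formula: x_{n+1} = x_n - f(x_n)(x_n - x_{n-1})/(f(x_n) - f(x_{n-1}))

Iteration 1:
  f(1.070000) = -0.862341
  f(1.900000) = 0.541854
  x_2 = 1.900000 - 0.541854×(1.900000 - 1.070000)/(0.541854 - (-0.862341))
       = 1.579718
Iteration 2:
  f(1.900000) = 0.541854
  f(1.579718) = 0.036964
  x_3 = 1.579718 - 0.036964×(1.579718 - 1.900000)/(0.036964 - 0.541854)
       = 1.556269
Iteration 3:
  f(1.579718) = 0.036964
  f(1.556269) = -0.001439
  x_4 = 1.556269 - (-0.001439)×(1.556269 - 1.579718)/(-0.001439 - 0.036964)
       = 1.557148
Iteration 4:
  f(1.556269) = -0.001439
  f(1.557148) = 0.000004
  x_5 = 1.557148 - 0.000004×(1.557148 - 1.556269)/(0.000004 - (-0.001439))
       = 1.557146
Iteration 5:
  f(1.557148) = 0.000004
  f(1.557146) = 0.000000
  x_6 = 1.557146 - 0.000000×(1.557146 - 1.557148)/(0.000000 - 0.000004)
       = 1.557146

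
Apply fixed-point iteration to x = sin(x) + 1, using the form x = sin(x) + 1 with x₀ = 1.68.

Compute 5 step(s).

Equation: x = sin(x) + 1
Fixed-point form: x = sin(x) + 1
x₀ = 1.68

x_1 = g(1.680000) = 1.994043
x_2 = g(1.994043) = 1.911760
x_3 = g(1.911760) = 1.942433
x_4 = g(1.942433) = 1.931734
x_5 = g(1.931734) = 1.935566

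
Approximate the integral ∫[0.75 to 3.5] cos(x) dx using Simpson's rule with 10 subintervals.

f(x) = cos(x)
a = 0.75, b = 3.5, n = 10
h = (b - a)/n = 0.275000

Simpson's rule: (h/3)[f(x₀) + 4f(x₁) + 2f(x₂) + ... + f(xₙ)]

x_0 = 0.7500, f(x_0) = 0.731689, coefficient = 1
x_1 = 1.0250, f(x_1) = 0.519099, coefficient = 4
x_2 = 1.3000, f(x_2) = 0.267499, coefficient = 2
x_3 = 1.5750, f(x_3) = -0.004204, coefficient = 4
x_4 = 1.8500, f(x_4) = -0.275590, coefficient = 2
x_5 = 2.1250, f(x_5) = -0.526266, coefficient = 4
x_6 = 2.4000, f(x_6) = -0.737394, coefficient = 2
x_7 = 2.6750, f(x_7) = -0.893106, coefficient = 4
x_8 = 2.9500, f(x_8) = -0.981702, coefficient = 2
x_9 = 3.2250, f(x_9) = -0.996524, coefficient = 4
x_10 = 3.5000, f(x_10) = -0.936457, coefficient = 1

I ≈ (0.275000/3) × -11.263146 = -1.032455
Exact value: -1.032422
Error: 0.000033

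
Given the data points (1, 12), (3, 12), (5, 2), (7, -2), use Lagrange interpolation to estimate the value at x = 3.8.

Lagrange interpolation formula:
P(x) = Σ yᵢ × Lᵢ(x)
where Lᵢ(x) = Π_{j≠i} (x - xⱼ)/(xᵢ - xⱼ)

L_0(3.8) = (3.8 - 3)/(1 - 3) × (3.8 - 5)/(1 - 5) × (3.8 - 7)/(1 - 7) = -0.064000
L_1(3.8) = (3.8 - 1)/(3 - 1) × (3.8 - 5)/(3 - 5) × (3.8 - 7)/(3 - 7) = 0.672000
L_2(3.8) = (3.8 - 1)/(5 - 1) × (3.8 - 3)/(5 - 3) × (3.8 - 7)/(5 - 7) = 0.448000
L_3(3.8) = (3.8 - 1)/(7 - 1) × (3.8 - 3)/(7 - 3) × (3.8 - 5)/(7 - 5) = -0.056000

P(3.8) = 12×L_0(3.8) + 12×L_1(3.8) + 2×L_2(3.8) + (-2)×L_3(3.8)
P(3.8) = 8.304000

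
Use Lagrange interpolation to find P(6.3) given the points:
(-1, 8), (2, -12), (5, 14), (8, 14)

Lagrange interpolation formula:
P(x) = Σ yᵢ × Lᵢ(x)
where Lᵢ(x) = Π_{j≠i} (x - xⱼ)/(xᵢ - xⱼ)

L_0(6.3) = (6.3 - 2)/(-1 - 2) × (6.3 - 5)/(-1 - 5) × (6.3 - 8)/(-1 - 8) = 0.058660
L_1(6.3) = (6.3 - (-1))/(2 - (-1)) × (6.3 - 5)/(2 - 5) × (6.3 - 8)/(2 - 8) = -0.298759
L_2(6.3) = (6.3 - (-1))/(5 - (-1)) × (6.3 - 2)/(5 - 2) × (6.3 - 8)/(5 - 8) = 0.988204
L_3(6.3) = (6.3 - (-1))/(8 - (-1)) × (6.3 - 2)/(8 - 2) × (6.3 - 5)/(8 - 5) = 0.251895

P(6.3) = 8×L_0(6.3) + (-12)×L_1(6.3) + 14×L_2(6.3) + 14×L_3(6.3)
P(6.3) = 21.415778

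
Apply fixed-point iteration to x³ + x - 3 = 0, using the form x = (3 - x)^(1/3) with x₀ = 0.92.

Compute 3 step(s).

Equation: x³ + x - 3 = 0
Fixed-point form: x = (3 - x)^(1/3)
x₀ = 0.92

x_1 = g(0.920000) = 1.276501
x_2 = g(1.276501) = 1.198957
x_3 = g(1.198957) = 1.216675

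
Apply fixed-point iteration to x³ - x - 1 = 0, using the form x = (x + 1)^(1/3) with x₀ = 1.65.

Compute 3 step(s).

Equation: x³ - x - 1 = 0
Fixed-point form: x = (x + 1)^(1/3)
x₀ = 1.65

x_1 = g(1.650000) = 1.383828
x_2 = g(1.383828) = 1.335852
x_3 = g(1.335852) = 1.326829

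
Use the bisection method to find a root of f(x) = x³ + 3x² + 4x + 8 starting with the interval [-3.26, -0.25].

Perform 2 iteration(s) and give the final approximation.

f(x) = x³ + 3x² + 4x + 8
Initial interval: [-3.26, -0.25]

Iteration 1:
  c_1 = (-3.260000 + (-0.250000))/2 = -1.755000
  f(c_1) = f(-1.755000) = 4.814631
  f(a) × f(c) < 0, new interval: [-3.260000, -1.755000]
Iteration 2:
  c_2 = (-3.260000 + (-1.755000))/2 = -2.507500
  f(c_2) = f(-2.507500) = 1.066621
  f(a) × f(c) < 0, new interval: [-3.260000, -2.507500]

After 2 iteration(s), the approximation is c_2 = -2.507500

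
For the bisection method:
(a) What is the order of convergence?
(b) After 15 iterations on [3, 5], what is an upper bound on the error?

(a) Bisection has linear (order 1) convergence; the error is halved each step.

(b) Error bound = (b-a)/2^n = (5 - 3)/2^{15}
    = 2/2^{15}

(a) 1 (linear); (b) error ≤ 6.10e-05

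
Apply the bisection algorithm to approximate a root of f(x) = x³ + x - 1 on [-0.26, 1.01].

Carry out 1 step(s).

f(x) = x³ + x - 1
Initial interval: [-0.26, 1.01]

Iteration 1:
  c_1 = (-0.260000 + 1.010000)/2 = 0.375000
  f(c_1) = f(0.375000) = -0.572266
  f(a) × f(c) ≥ 0, new interval: [0.375000, 1.010000]

After 1 iteration(s), the approximation is c_1 = 0.375000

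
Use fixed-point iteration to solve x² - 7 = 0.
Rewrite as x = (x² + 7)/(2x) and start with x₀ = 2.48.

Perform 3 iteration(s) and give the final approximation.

Equation: x² - 7 = 0
Fixed-point form: x = (x² + 7)/(2x)
x₀ = 2.48

x_1 = g(2.480000) = 2.651290
x_2 = g(2.651290) = 2.645757
x_3 = g(2.645757) = 2.645751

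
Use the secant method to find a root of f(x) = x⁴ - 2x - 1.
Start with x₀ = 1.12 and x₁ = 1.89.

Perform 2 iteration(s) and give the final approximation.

f(x) = x⁴ - 2x - 1
x₀ = 1.12, x₁ = 1.89

Secant formula: x_{n+1} = x_n - f(x_n)(x_n - x_{n-1})/(f(x_n) - f(x_{n-1}))

Iteration 1:
  f(1.120000) = -1.666481
  f(1.890000) = 7.979898
  x_2 = 1.890000 - 7.979898×(1.890000 - 1.120000)/(7.979898 - (-1.666481))
       = 1.253023
Iteration 2:
  f(1.890000) = 7.979898
  f(1.253023) = -1.040937
  x_3 = 1.253023 - (-1.040937)×(1.253023 - 1.890000)/(-1.040937 - 7.979898)
       = 1.326525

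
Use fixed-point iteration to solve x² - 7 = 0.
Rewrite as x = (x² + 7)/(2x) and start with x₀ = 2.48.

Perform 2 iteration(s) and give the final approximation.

Equation: x² - 7 = 0
Fixed-point form: x = (x² + 7)/(2x)
x₀ = 2.48

x_1 = g(2.480000) = 2.651290
x_2 = g(2.651290) = 2.645757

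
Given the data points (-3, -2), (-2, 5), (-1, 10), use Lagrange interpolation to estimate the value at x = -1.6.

Lagrange interpolation formula:
P(x) = Σ yᵢ × Lᵢ(x)
where Lᵢ(x) = Π_{j≠i} (x - xⱼ)/(xᵢ - xⱼ)

L_0(-1.6) = (-1.6 - (-2))/(-3 - (-2)) × (-1.6 - (-1))/(-3 - (-1)) = -0.120000
L_1(-1.6) = (-1.6 - (-3))/(-2 - (-3)) × (-1.6 - (-1))/(-2 - (-1)) = 0.840000
L_2(-1.6) = (-1.6 - (-3))/(-1 - (-3)) × (-1.6 - (-2))/(-1 - (-2)) = 0.280000

P(-1.6) = (-2)×L_0(-1.6) + 5×L_1(-1.6) + 10×L_2(-1.6)
P(-1.6) = 7.240000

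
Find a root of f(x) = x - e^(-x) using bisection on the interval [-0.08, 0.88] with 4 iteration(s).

f(x) = x - e^(-x)
Initial interval: [-0.08, 0.88]

Iteration 1:
  c_1 = (-0.080000 + 0.880000)/2 = 0.400000
  f(c_1) = f(0.400000) = -0.270320
  f(a) × f(c) ≥ 0, new interval: [0.400000, 0.880000]
Iteration 2:
  c_2 = (0.400000 + 0.880000)/2 = 0.640000
  f(c_2) = f(0.640000) = 0.112708
  f(a) × f(c) < 0, new interval: [0.400000, 0.640000]
Iteration 3:
  c_3 = (0.400000 + 0.640000)/2 = 0.520000
  f(c_3) = f(0.520000) = -0.074521
  f(a) × f(c) ≥ 0, new interval: [0.520000, 0.640000]
Iteration 4:
  c_4 = (0.520000 + 0.640000)/2 = 0.580000
  f(c_4) = f(0.580000) = 0.020102
  f(a) × f(c) < 0, new interval: [0.520000, 0.580000]

After 4 iteration(s), the approximation is c_4 = 0.580000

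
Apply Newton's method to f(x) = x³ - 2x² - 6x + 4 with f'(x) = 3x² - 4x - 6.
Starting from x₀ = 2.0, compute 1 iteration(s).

f(x) = x³ - 2x² - 6x + 4
f'(x) = 3x² - 4x - 6
x₀ = 2.0

Newton-Raphson formula: x_{n+1} = x_n - f(x_n)/f'(x_n)

Iteration 1:
  f(2.000000) = -8.000000
  f'(2.000000) = -2.000000
  x_1 = 2.000000 - (-8.000000)/(-2.000000) = -2.000000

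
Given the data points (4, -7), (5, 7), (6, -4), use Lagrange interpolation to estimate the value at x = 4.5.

Lagrange interpolation formula:
P(x) = Σ yᵢ × Lᵢ(x)
where Lᵢ(x) = Π_{j≠i} (x - xⱼ)/(xᵢ - xⱼ)

L_0(4.5) = (4.5 - 5)/(4 - 5) × (4.5 - 6)/(4 - 6) = 0.375000
L_1(4.5) = (4.5 - 4)/(5 - 4) × (4.5 - 6)/(5 - 6) = 0.750000
L_2(4.5) = (4.5 - 4)/(6 - 4) × (4.5 - 5)/(6 - 5) = -0.125000

P(4.5) = (-7)×L_0(4.5) + 7×L_1(4.5) + (-4)×L_2(4.5)
P(4.5) = 3.125000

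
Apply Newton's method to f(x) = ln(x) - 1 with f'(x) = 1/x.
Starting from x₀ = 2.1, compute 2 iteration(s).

f(x) = ln(x) - 1
f'(x) = 1/x
x₀ = 2.1

Newton-Raphson formula: x_{n+1} = x_n - f(x_n)/f'(x_n)

Iteration 1:
  f(2.100000) = -0.258063
  f'(2.100000) = 0.476190
  x_1 = 2.100000 - (-0.258063)/0.476190 = 2.641932
Iteration 2:
  f(2.641932) = -0.028490
  f'(2.641932) = 0.378511
  x_2 = 2.641932 - (-0.028490)/0.378511 = 2.717199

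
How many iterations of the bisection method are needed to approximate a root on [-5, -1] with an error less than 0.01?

We need (b-a)/2^n ≤ 0.01
(-1 - (-5))/2^n ≤ 0.01
4/2^n ≤ 0.01
2^n ≥ 400
n ≥ log₂(400) = 8.64
n ≥ 9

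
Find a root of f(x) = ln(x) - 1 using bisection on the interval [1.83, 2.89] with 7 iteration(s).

f(x) = ln(x) - 1
Initial interval: [1.83, 2.89]

Iteration 1:
  c_1 = (1.830000 + 2.890000)/2 = 2.360000
  f(c_1) = f(2.360000) = -0.141338
  f(a) × f(c) ≥ 0, new interval: [2.360000, 2.890000]
Iteration 2:
  c_2 = (2.360000 + 2.890000)/2 = 2.625000
  f(c_2) = f(2.625000) = -0.034919
  f(a) × f(c) ≥ 0, new interval: [2.625000, 2.890000]
Iteration 3:
  c_3 = (2.625000 + 2.890000)/2 = 2.757500
  f(c_3) = f(2.757500) = 0.014324
  f(a) × f(c) < 0, new interval: [2.625000, 2.757500]
Iteration 4:
  c_4 = (2.625000 + 2.757500)/2 = 2.691250
  f(c_4) = f(2.691250) = -0.009994
  f(a) × f(c) ≥ 0, new interval: [2.691250, 2.757500]
Iteration 5:
  c_5 = (2.691250 + 2.757500)/2 = 2.724375
  f(c_5) = f(2.724375) = 0.002239
  f(a) × f(c) < 0, new interval: [2.691250, 2.724375]
Iteration 6:
  c_6 = (2.691250 + 2.724375)/2 = 2.707813
  f(c_6) = f(2.707813) = -0.003859
  f(a) × f(c) ≥ 0, new interval: [2.707813, 2.724375]
Iteration 7:
  c_7 = (2.707813 + 2.724375)/2 = 2.716094
  f(c_7) = f(2.716094) = -0.000805
  f(a) × f(c) ≥ 0, new interval: [2.716094, 2.724375]

After 7 iteration(s), the approximation is c_7 = 2.716094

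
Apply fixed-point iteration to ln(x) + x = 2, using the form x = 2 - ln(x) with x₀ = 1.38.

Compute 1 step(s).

Equation: ln(x) + x = 2
Fixed-point form: x = 2 - ln(x)
x₀ = 1.38

x_1 = g(1.380000) = 1.677917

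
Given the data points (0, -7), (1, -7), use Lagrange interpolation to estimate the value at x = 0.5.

Lagrange interpolation formula:
P(x) = Σ yᵢ × Lᵢ(x)
where Lᵢ(x) = Π_{j≠i} (x - xⱼ)/(xᵢ - xⱼ)

L_0(0.5) = (0.5 - 1)/(0 - 1) = 0.500000
L_1(0.5) = (0.5 - 0)/(1 - 0) = 0.500000

P(0.5) = (-7)×L_0(0.5) + (-7)×L_1(0.5)
P(0.5) = -7.000000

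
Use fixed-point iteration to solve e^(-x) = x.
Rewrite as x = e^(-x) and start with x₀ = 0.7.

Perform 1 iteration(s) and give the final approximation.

Equation: e^(-x) = x
Fixed-point form: x = e^(-x)
x₀ = 0.7

x_1 = g(0.700000) = 0.496585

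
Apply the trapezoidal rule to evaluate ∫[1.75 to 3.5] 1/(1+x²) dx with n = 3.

f(x) = 1/(1+x²)
a = 1.75, b = 3.5, n = 3
h = (b - a)/n = 0.583333

Trapezoidal rule: (h/2)[f(x₀) + 2f(x₁) + 2f(x₂) + ... + f(xₙ)]

x_0 = 1.7500, f(x_0) = 0.246154, coefficient = 1
x_1 = 2.3333, f(x_1) = 0.155172, coefficient = 2
x_2 = 2.9167, f(x_2) = 0.105186, coefficient = 2
x_3 = 3.5000, f(x_3) = 0.075472, coefficient = 1

I ≈ (0.583333/2) × 0.842343 = 0.245683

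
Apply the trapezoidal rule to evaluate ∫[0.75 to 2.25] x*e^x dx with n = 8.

f(x) = x*e^x
a = 0.75, b = 2.25, n = 8
h = (b - a)/n = 0.187500

Trapezoidal rule: (h/2)[f(x₀) + 2f(x₁) + 2f(x₂) + ... + f(xₙ)]

x_0 = 0.7500, f(x_0) = 1.587750, coefficient = 1
x_1 = 0.9375, f(x_1) = 2.393990, coefficient = 2
x_2 = 1.1250, f(x_2) = 3.465244, coefficient = 2
x_3 = 1.3125, f(x_3) = 4.876529, coefficient = 2
x_4 = 1.5000, f(x_4) = 6.722534, coefficient = 2
x_5 = 1.6875, f(x_5) = 9.122539, coefficient = 2
x_6 = 1.8750, f(x_6) = 12.226536, coefficient = 2
x_7 = 2.0625, f(x_7) = 16.222819, coefficient = 2
x_8 = 2.2500, f(x_8) = 21.347406, coefficient = 1

I ≈ (0.187500/2) × 132.995537 = 12.468332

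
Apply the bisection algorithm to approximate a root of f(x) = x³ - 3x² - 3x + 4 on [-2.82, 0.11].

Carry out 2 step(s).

f(x) = x³ - 3x² - 3x + 4
Initial interval: [-2.82, 0.11]

Iteration 1:
  c_1 = (-2.820000 + 0.110000)/2 = -1.355000
  f(c_1) = f(-1.355000) = 0.069111
  f(a) × f(c) < 0, new interval: [-2.820000, -1.355000]
Iteration 2:
  c_2 = (-2.820000 + (-1.355000))/2 = -2.087500
  f(c_2) = f(-2.087500) = -11.907076
  f(a) × f(c) ≥ 0, new interval: [-2.087500, -1.355000]

After 2 iteration(s), the approximation is c_2 = -2.087500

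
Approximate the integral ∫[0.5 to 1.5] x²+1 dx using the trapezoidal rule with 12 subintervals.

f(x) = x²+1
a = 0.5, b = 1.5, n = 12
h = (b - a)/n = 0.083333

Trapezoidal rule: (h/2)[f(x₀) + 2f(x₁) + 2f(x₂) + ... + f(xₙ)]

x_0 = 0.5000, f(x_0) = 1.250000, coefficient = 1
x_1 = 0.5833, f(x_1) = 1.340278, coefficient = 2
x_2 = 0.6667, f(x_2) = 1.444444, coefficient = 2
x_3 = 0.7500, f(x_3) = 1.562500, coefficient = 2
x_4 = 0.8333, f(x_4) = 1.694444, coefficient = 2
x_5 = 0.9167, f(x_5) = 1.840278, coefficient = 2
x_6 = 1.0000, f(x_6) = 2.000000, coefficient = 2
x_7 = 1.0833, f(x_7) = 2.173611, coefficient = 2
x_8 = 1.1667, f(x_8) = 2.361111, coefficient = 2
x_9 = 1.2500, f(x_9) = 2.562500, coefficient = 2
x_10 = 1.3333, f(x_10) = 2.777778, coefficient = 2
x_11 = 1.4167, f(x_11) = 3.006944, coefficient = 2
x_12 = 1.5000, f(x_12) = 3.250000, coefficient = 1

I ≈ (0.083333/2) × 50.027778 = 2.084491
Exact value: 2.083333
Error: 0.001157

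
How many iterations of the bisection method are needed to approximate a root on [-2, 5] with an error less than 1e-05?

We need (b-a)/2^n ≤ 1e-05
(5 - (-2))/2^n ≤ 1e-05
7/2^n ≤ 1e-05
2^n ≥ 700000
n ≥ log₂(700000) = 19.42
n ≥ 20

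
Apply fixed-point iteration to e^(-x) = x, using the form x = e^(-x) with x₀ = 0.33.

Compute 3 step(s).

Equation: e^(-x) = x
Fixed-point form: x = e^(-x)
x₀ = 0.33

x_1 = g(0.330000) = 0.718924
x_2 = g(0.718924) = 0.487276
x_3 = g(0.487276) = 0.614297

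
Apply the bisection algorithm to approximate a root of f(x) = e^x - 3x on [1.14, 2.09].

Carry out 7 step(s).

f(x) = e^x - 3x
Initial interval: [1.14, 2.09]

Iteration 1:
  c_1 = (1.140000 + 2.090000)/2 = 1.615000
  f(c_1) = f(1.615000) = 0.182888
  f(a) × f(c) < 0, new interval: [1.140000, 1.615000]
Iteration 2:
  c_2 = (1.140000 + 1.615000)/2 = 1.377500
  f(c_2) = f(1.377500) = -0.167523
  f(a) × f(c) ≥ 0, new interval: [1.377500, 1.615000]
Iteration 3:
  c_3 = (1.377500 + 1.615000)/2 = 1.496250
  f(c_3) = f(1.496250) = -0.023836
  f(a) × f(c) ≥ 0, new interval: [1.496250, 1.615000]
Iteration 4:
  c_4 = (1.496250 + 1.615000)/2 = 1.555625
  f(c_4) = f(1.555625) = 0.071172
  f(a) × f(c) < 0, new interval: [1.496250, 1.555625]
Iteration 5:
  c_5 = (1.496250 + 1.555625)/2 = 1.525937
  f(c_5) = f(1.525937) = 0.021641
  f(a) × f(c) < 0, new interval: [1.496250, 1.525937]
Iteration 6:
  c_6 = (1.496250 + 1.525937)/2 = 1.511094
  f(c_6) = f(1.511094) = -0.001597
  f(a) × f(c) ≥ 0, new interval: [1.511094, 1.525937]
Iteration 7:
  c_7 = (1.511094 + 1.525937)/2 = 1.518516
  f(c_7) = f(1.518516) = 0.009896
  f(a) × f(c) < 0, new interval: [1.511094, 1.518516]

After 7 iteration(s), the approximation is c_7 = 1.518516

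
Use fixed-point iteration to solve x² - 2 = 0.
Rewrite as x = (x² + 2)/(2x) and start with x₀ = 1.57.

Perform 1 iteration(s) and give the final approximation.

Equation: x² - 2 = 0
Fixed-point form: x = (x² + 2)/(2x)
x₀ = 1.57

x_1 = g(1.570000) = 1.421943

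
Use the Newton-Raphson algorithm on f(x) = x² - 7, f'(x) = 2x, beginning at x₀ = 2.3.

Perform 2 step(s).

f(x) = x² - 7
f'(x) = 2x
x₀ = 2.3

Newton-Raphson formula: x_{n+1} = x_n - f(x_n)/f'(x_n)

Iteration 1:
  f(2.300000) = -1.710000
  f'(2.300000) = 4.600000
  x_1 = 2.300000 - (-1.710000)/4.600000 = 2.671739
Iteration 2:
  f(2.671739) = 0.138190
  f'(2.671739) = 5.343478
  x_2 = 2.671739 - 0.138190/5.343478 = 2.645878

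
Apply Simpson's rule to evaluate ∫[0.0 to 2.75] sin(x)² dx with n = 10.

f(x) = sin(x)²
a = 0.0, b = 2.75, n = 10
h = (b - a)/n = 0.275000

Simpson's rule: (h/3)[f(x₀) + 4f(x₁) + 2f(x₂) + ... + f(xₙ)]

x_0 = 0.0000, f(x_0) = 0.000000, coefficient = 1
x_1 = 0.2750, f(x_1) = 0.073738, coefficient = 4
x_2 = 0.5500, f(x_2) = 0.273202, coefficient = 2
x_3 = 0.8250, f(x_3) = 0.539560, coefficient = 4
x_4 = 1.1000, f(x_4) = 0.794251, coefficient = 2
x_5 = 1.3750, f(x_5) = 0.962151, coefficient = 4
x_6 = 1.6500, f(x_6) = 0.993740, coefficient = 2
x_7 = 1.9250, f(x_7) = 0.879700, coefficient = 4
x_8 = 2.2000, f(x_8) = 0.653666, coefficient = 2
x_9 = 2.4750, f(x_9) = 0.382309, coefficient = 4
x_10 = 2.7500, f(x_10) = 0.145665, coefficient = 1

I ≈ (0.275000/3) × 16.925215 = 1.551478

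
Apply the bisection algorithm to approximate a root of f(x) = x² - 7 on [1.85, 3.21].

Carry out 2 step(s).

f(x) = x² - 7
Initial interval: [1.85, 3.21]

Iteration 1:
  c_1 = (1.850000 + 3.210000)/2 = 2.530000
  f(c_1) = f(2.530000) = -0.599100
  f(a) × f(c) ≥ 0, new interval: [2.530000, 3.210000]
Iteration 2:
  c_2 = (2.530000 + 3.210000)/2 = 2.870000
  f(c_2) = f(2.870000) = 1.236900
  f(a) × f(c) < 0, new interval: [2.530000, 2.870000]

After 2 iteration(s), the approximation is c_2 = 2.870000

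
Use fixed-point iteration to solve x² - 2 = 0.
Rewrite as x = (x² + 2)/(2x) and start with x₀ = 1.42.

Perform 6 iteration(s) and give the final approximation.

Equation: x² - 2 = 0
Fixed-point form: x = (x² + 2)/(2x)
x₀ = 1.42

x_1 = g(1.420000) = 1.414225
x_2 = g(1.414225) = 1.414214
x_3 = g(1.414214) = 1.414214
x_4 = g(1.414214) = 1.414214
x_5 = g(1.414214) = 1.414214
x_6 = g(1.414214) = 1.414214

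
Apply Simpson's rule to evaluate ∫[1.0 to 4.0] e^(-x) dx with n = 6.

f(x) = e^(-x)
a = 1.0, b = 4.0, n = 6
h = (b - a)/n = 0.500000

Simpson's rule: (h/3)[f(x₀) + 4f(x₁) + 2f(x₂) + ... + f(xₙ)]

x_0 = 1.0000, f(x_0) = 0.367879, coefficient = 1
x_1 = 1.5000, f(x_1) = 0.223130, coefficient = 4
x_2 = 2.0000, f(x_2) = 0.135335, coefficient = 2
x_3 = 2.5000, f(x_3) = 0.082085, coefficient = 4
x_4 = 3.0000, f(x_4) = 0.049787, coefficient = 2
x_5 = 3.5000, f(x_5) = 0.030197, coefficient = 4
x_6 = 4.0000, f(x_6) = 0.018316, coefficient = 1

I ≈ (0.500000/3) × 2.098090 = 0.349682
Exact value: 0.349564
Error: 0.000118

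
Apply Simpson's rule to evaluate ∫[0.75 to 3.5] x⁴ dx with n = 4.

f(x) = x⁴
a = 0.75, b = 3.5, n = 4
h = (b - a)/n = 0.687500

Simpson's rule: (h/3)[f(x₀) + 4f(x₁) + 2f(x₂) + ... + f(xₙ)]

x_0 = 0.7500, f(x_0) = 0.316406, coefficient = 1
x_1 = 1.4375, f(x_1) = 4.270035, coefficient = 4
x_2 = 2.1250, f(x_2) = 20.390869, coefficient = 2
x_3 = 2.8125, f(x_3) = 62.570572, coefficient = 4
x_4 = 3.5000, f(x_4) = 150.062500, coefficient = 1

I ≈ (0.687500/3) × 458.523071 = 105.078204
Exact value: 104.996289
Error: 0.081915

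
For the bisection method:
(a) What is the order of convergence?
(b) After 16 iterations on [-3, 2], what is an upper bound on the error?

(a) Bisection has linear (order 1) convergence; the error is halved each step.

(b) Error bound = (b-a)/2^n = (2 - (-3))/2^{16}
    = 5/2^{16}

(a) 1 (linear); (b) error ≤ 7.63e-05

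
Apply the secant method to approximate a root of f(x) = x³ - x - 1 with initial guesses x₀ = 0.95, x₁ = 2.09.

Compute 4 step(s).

f(x) = x³ - x - 1
x₀ = 0.95, x₁ = 2.09

Secant formula: x_{n+1} = x_n - f(x_n)(x_n - x_{n-1})/(f(x_n) - f(x_{n-1}))

Iteration 1:
  f(0.950000) = -1.092625
  f(2.090000) = 6.039329
  x_2 = 2.090000 - 6.039329×(2.090000 - 0.950000)/(6.039329 - (-1.092625))
       = 1.124650
Iteration 2:
  f(2.090000) = 6.039329
  f(1.124650) = -0.702152
  x_3 = 1.124650 - (-0.702152)×(1.124650 - 2.090000)/(-0.702152 - 6.039329)
       = 1.225195
Iteration 3:
  f(1.124650) = -0.702152
  f(1.225195) = -0.386053
  x_4 = 1.225195 - (-0.386053)×(1.225195 - 1.124650)/(-0.386053 - (-0.702152))
       = 1.347991
Iteration 4:
  f(1.225195) = -0.386053
  f(1.347991) = 0.101415
  x_5 = 1.347991 - 0.101415×(1.347991 - 1.225195)/(0.101415 - (-0.386053))
       = 1.322444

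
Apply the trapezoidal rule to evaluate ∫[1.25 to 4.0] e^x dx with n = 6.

f(x) = e^x
a = 1.25, b = 4.0, n = 6
h = (b - a)/n = 0.458333

Trapezoidal rule: (h/2)[f(x₀) + 2f(x₁) + 2f(x₂) + ... + f(xₙ)]

x_0 = 1.2500, f(x_0) = 3.490343, coefficient = 1
x_1 = 1.7083, f(x_1) = 5.519754, coefficient = 2
x_2 = 2.1667, f(x_2) = 8.729138, coefficient = 2
x_3 = 2.6250, f(x_3) = 13.804574, coefficient = 2
x_4 = 3.0833, f(x_4) = 21.831051, coefficient = 2
x_5 = 3.5417, f(x_5) = 34.524412, coefficient = 2
x_6 = 4.0000, f(x_6) = 54.598150, coefficient = 1

I ≈ (0.458333/2) × 226.906353 = 51.999373
Exact value: 51.107807
Error: 0.891566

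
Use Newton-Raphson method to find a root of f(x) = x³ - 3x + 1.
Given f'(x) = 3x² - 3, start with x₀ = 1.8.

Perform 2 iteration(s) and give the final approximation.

f(x) = x³ - 3x + 1
f'(x) = 3x² - 3
x₀ = 1.8

Newton-Raphson formula: x_{n+1} = x_n - f(x_n)/f'(x_n)

Iteration 1:
  f(1.800000) = 1.432000
  f'(1.800000) = 6.720000
  x_1 = 1.800000 - 1.432000/6.720000 = 1.586905
Iteration 2:
  f(1.586905) = 0.235535
  f'(1.586905) = 4.554800
  x_2 = 1.586905 - 0.235535/4.554800 = 1.535193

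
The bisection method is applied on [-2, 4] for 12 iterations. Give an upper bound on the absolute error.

Bisection error bound: |error| ≤ (b-a)/2^n
|error| ≤ (4 - (-2))/2^12 = 6/2^12
|error| ≤ 0.0014648438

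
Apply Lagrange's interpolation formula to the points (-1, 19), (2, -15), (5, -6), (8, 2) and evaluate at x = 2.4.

Lagrange interpolation formula:
P(x) = Σ yᵢ × Lᵢ(x)
where Lᵢ(x) = Π_{j≠i} (x - xⱼ)/(xᵢ - xⱼ)

L_0(2.4) = (2.4 - 2)/(-1 - 2) × (2.4 - 5)/(-1 - 5) × (2.4 - 8)/(-1 - 8) = -0.035951
L_1(2.4) = (2.4 - (-1))/(2 - (-1)) × (2.4 - 5)/(2 - 5) × (2.4 - 8)/(2 - 8) = 0.916741
L_2(2.4) = (2.4 - (-1))/(5 - (-1)) × (2.4 - 2)/(5 - 2) × (2.4 - 8)/(5 - 8) = 0.141037
L_3(2.4) = (2.4 - (-1))/(8 - (-1)) × (2.4 - 2)/(8 - 2) × (2.4 - 5)/(8 - 5) = -0.021827

P(2.4) = 19×L_0(2.4) + (-15)×L_1(2.4) + (-6)×L_2(2.4) + 2×L_3(2.4)
P(2.4) = -15.324049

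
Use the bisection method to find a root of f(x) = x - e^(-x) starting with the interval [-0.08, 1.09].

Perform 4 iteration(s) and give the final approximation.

f(x) = x - e^(-x)
Initial interval: [-0.08, 1.09]

Iteration 1:
  c_1 = (-0.080000 + 1.090000)/2 = 0.505000
  f(c_1) = f(0.505000) = -0.098506
  f(a) × f(c) ≥ 0, new interval: [0.505000, 1.090000]
Iteration 2:
  c_2 = (0.505000 + 1.090000)/2 = 0.797500
  f(c_2) = f(0.797500) = 0.347046
  f(a) × f(c) < 0, new interval: [0.505000, 0.797500]
Iteration 3:
  c_3 = (0.505000 + 0.797500)/2 = 0.651250
  f(c_3) = f(0.651250) = 0.129856
  f(a) × f(c) < 0, new interval: [0.505000, 0.651250]
Iteration 4:
  c_4 = (0.505000 + 0.651250)/2 = 0.578125
  f(c_4) = f(0.578125) = 0.017176
  f(a) × f(c) < 0, new interval: [0.505000, 0.578125]

After 4 iteration(s), the approximation is c_4 = 0.578125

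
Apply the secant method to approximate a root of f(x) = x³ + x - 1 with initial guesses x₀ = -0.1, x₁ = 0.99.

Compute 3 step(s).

f(x) = x³ + x - 1
x₀ = -0.1, x₁ = 0.99

Secant formula: x_{n+1} = x_n - f(x_n)(x_n - x_{n-1})/(f(x_n) - f(x_{n-1}))

Iteration 1:
  f(-0.100000) = -1.101000
  f(0.990000) = 0.960299
  x_2 = 0.990000 - 0.960299×(0.990000 - (-0.100000))/(0.960299 - (-1.101000))
       = 0.482201
Iteration 2:
  f(0.990000) = 0.960299
  f(0.482201) = -0.405679
  x_3 = 0.482201 - (-0.405679)×(0.482201 - 0.990000)/(-0.405679 - 0.960299)
       = 0.633011
Iteration 3:
  f(0.482201) = -0.405679
  f(0.633011) = -0.113340
  x_4 = 0.633011 - (-0.113340)×(0.633011 - 0.482201)/(-0.113340 - (-0.405679))
       = 0.691480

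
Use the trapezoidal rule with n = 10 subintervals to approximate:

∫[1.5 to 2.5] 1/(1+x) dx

f(x) = 1/(1+x)
a = 1.5, b = 2.5, n = 10
h = (b - a)/n = 0.100000

Trapezoidal rule: (h/2)[f(x₀) + 2f(x₁) + 2f(x₂) + ... + f(xₙ)]

x_0 = 1.5000, f(x_0) = 0.400000, coefficient = 1
x_1 = 1.6000, f(x_1) = 0.384615, coefficient = 2
x_2 = 1.7000, f(x_2) = 0.370370, coefficient = 2
x_3 = 1.8000, f(x_3) = 0.357143, coefficient = 2
x_4 = 1.9000, f(x_4) = 0.344828, coefficient = 2
x_5 = 2.0000, f(x_5) = 0.333333, coefficient = 2
x_6 = 2.1000, f(x_6) = 0.322581, coefficient = 2
x_7 = 2.2000, f(x_7) = 0.312500, coefficient = 2
x_8 = 2.3000, f(x_8) = 0.303030, coefficient = 2
x_9 = 2.4000, f(x_9) = 0.294118, coefficient = 2
x_10 = 2.5000, f(x_10) = 0.285714, coefficient = 1

I ≈ (0.100000/2) × 6.730751 = 0.336538
Exact value: 0.336472
Error: 0.000065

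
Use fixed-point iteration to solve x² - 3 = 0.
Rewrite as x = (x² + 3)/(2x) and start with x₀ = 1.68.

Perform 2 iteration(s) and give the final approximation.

Equation: x² - 3 = 0
Fixed-point form: x = (x² + 3)/(2x)
x₀ = 1.68

x_1 = g(1.680000) = 1.732857
x_2 = g(1.732857) = 1.732051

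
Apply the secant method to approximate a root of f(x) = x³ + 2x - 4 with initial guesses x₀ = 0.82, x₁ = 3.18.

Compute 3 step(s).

f(x) = x³ + 2x - 4
x₀ = 0.82, x₁ = 3.18

Secant formula: x_{n+1} = x_n - f(x_n)(x_n - x_{n-1})/(f(x_n) - f(x_{n-1}))

Iteration 1:
  f(0.820000) = -1.808632
  f(3.180000) = 34.517432
  x_2 = 3.180000 - 34.517432×(3.180000 - 0.820000)/(34.517432 - (-1.808632))
       = 0.937502
Iteration 2:
  f(3.180000) = 34.517432
  f(0.937502) = -1.301018
  x_3 = 0.937502 - (-1.301018)×(0.937502 - 3.180000)/(-1.301018 - 34.517432)
       = 1.018955
Iteration 3:
  f(0.937502) = -1.301018
  f(1.018955) = -0.904141
  x_4 = 1.018955 - (-0.904141)×(1.018955 - 0.937502)/(-0.904141 - (-1.301018))
       = 1.204517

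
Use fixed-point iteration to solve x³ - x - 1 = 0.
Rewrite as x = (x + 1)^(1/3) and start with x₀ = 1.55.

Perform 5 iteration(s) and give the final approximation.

Equation: x³ - x - 1 = 0
Fixed-point form: x = (x + 1)^(1/3)
x₀ = 1.55

x_1 = g(1.550000) = 1.366197
x_2 = g(1.366197) = 1.332550
x_3 = g(1.332550) = 1.326204
x_4 = g(1.326204) = 1.325000
x_5 = g(1.325000) = 1.324772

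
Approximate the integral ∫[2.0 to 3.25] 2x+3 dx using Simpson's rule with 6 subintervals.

f(x) = 2x+3
a = 2.0, b = 3.25, n = 6
h = (b - a)/n = 0.208333

Simpson's rule: (h/3)[f(x₀) + 4f(x₁) + 2f(x₂) + ... + f(xₙ)]

x_0 = 2.0000, f(x_0) = 7.000000, coefficient = 1
x_1 = 2.2083, f(x_1) = 7.416667, coefficient = 4
x_2 = 2.4167, f(x_2) = 7.833333, coefficient = 2
x_3 = 2.6250, f(x_3) = 8.250000, coefficient = 4
x_4 = 2.8333, f(x_4) = 8.666667, coefficient = 2
x_5 = 3.0417, f(x_5) = 9.083333, coefficient = 4
x_6 = 3.2500, f(x_6) = 9.500000, coefficient = 1

I ≈ (0.208333/3) × 148.500000 = 10.312500
Exact value: 10.312500
Error: 0.000000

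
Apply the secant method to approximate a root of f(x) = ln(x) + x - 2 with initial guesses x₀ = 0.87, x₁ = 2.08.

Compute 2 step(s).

f(x) = ln(x) + x - 2
x₀ = 0.87, x₁ = 2.08

Secant formula: x_{n+1} = x_n - f(x_n)(x_n - x_{n-1})/(f(x_n) - f(x_{n-1}))

Iteration 1:
  f(0.870000) = -1.269262
  f(2.080000) = 0.812368
  x_2 = 2.080000 - 0.812368×(2.080000 - 0.870000)/(0.812368 - (-1.269262))
       = 1.607791
Iteration 2:
  f(2.080000) = 0.812368
  f(1.607791) = 0.082652
  x_3 = 1.607791 - 0.082652×(1.607791 - 2.080000)/(0.082652 - 0.812368)
       = 1.554306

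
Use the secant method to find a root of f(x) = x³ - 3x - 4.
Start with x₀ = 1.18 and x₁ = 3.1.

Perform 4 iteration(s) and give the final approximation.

f(x) = x³ - 3x - 4
x₀ = 1.18, x₁ = 3.1

Secant formula: x_{n+1} = x_n - f(x_n)(x_n - x_{n-1})/(f(x_n) - f(x_{n-1}))

Iteration 1:
  f(1.180000) = -5.896968
  f(3.100000) = 16.491000
  x_2 = 3.100000 - 16.491000×(3.100000 - 1.180000)/(16.491000 - (-5.896968))
       = 1.685726
Iteration 2:
  f(3.100000) = 16.491000
  f(1.685726) = -4.266897
  x_3 = 1.685726 - (-4.266897)×(1.685726 - 3.100000)/(-4.266897 - 16.491000)
       = 1.976438
Iteration 3:
  f(1.685726) = -4.266897
  f(1.976438) = -2.208743
  x_4 = 1.976438 - (-2.208743)×(1.976438 - 1.685726)/(-2.208743 - (-4.266897))
       = 2.288420
Iteration 4:
  f(1.976438) = -2.208743
  f(2.288420) = 1.118886
  x_5 = 2.288420 - 1.118886×(2.288420 - 1.976438)/(1.118886 - (-2.208743))
       = 2.183519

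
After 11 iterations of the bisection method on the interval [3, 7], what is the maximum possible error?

Bisection error bound: |error| ≤ (b-a)/2^n
|error| ≤ (7 - 3)/2^11 = 4/2^11
|error| ≤ 0.0019531250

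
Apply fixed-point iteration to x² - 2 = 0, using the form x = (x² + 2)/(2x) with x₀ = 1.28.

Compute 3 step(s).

Equation: x² - 2 = 0
Fixed-point form: x = (x² + 2)/(2x)
x₀ = 1.28

x_1 = g(1.280000) = 1.421250
x_2 = g(1.421250) = 1.414231
x_3 = g(1.414231) = 1.414214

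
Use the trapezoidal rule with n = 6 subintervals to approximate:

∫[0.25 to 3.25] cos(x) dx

f(x) = cos(x)
a = 0.25, b = 3.25, n = 6
h = (b - a)/n = 0.500000

Trapezoidal rule: (h/2)[f(x₀) + 2f(x₁) + 2f(x₂) + ... + f(xₙ)]

x_0 = 0.2500, f(x_0) = 0.968912, coefficient = 1
x_1 = 0.7500, f(x_1) = 0.731689, coefficient = 2
x_2 = 1.2500, f(x_2) = 0.315322, coefficient = 2
x_3 = 1.7500, f(x_3) = -0.178246, coefficient = 2
x_4 = 2.2500, f(x_4) = -0.628174, coefficient = 2
x_5 = 2.7500, f(x_5) = -0.924302, coefficient = 2
x_6 = 3.2500, f(x_6) = -0.994130, coefficient = 1

I ≈ (0.500000/2) × -1.392639 = -0.348160
Exact value: -0.355599
Error: 0.007439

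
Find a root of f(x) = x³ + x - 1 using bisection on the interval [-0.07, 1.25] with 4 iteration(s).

f(x) = x³ + x - 1
Initial interval: [-0.07, 1.25]

Iteration 1:
  c_1 = (-0.070000 + 1.250000)/2 = 0.590000
  f(c_1) = f(0.590000) = -0.204621
  f(a) × f(c) ≥ 0, new interval: [0.590000, 1.250000]
Iteration 2:
  c_2 = (0.590000 + 1.250000)/2 = 0.920000
  f(c_2) = f(0.920000) = 0.698688
  f(a) × f(c) < 0, new interval: [0.590000, 0.920000]
Iteration 3:
  c_3 = (0.590000 + 0.920000)/2 = 0.755000
  f(c_3) = f(0.755000) = 0.185369
  f(a) × f(c) < 0, new interval: [0.590000, 0.755000]
Iteration 4:
  c_4 = (0.590000 + 0.755000)/2 = 0.672500
  f(c_4) = f(0.672500) = -0.023358
  f(a) × f(c) ≥ 0, new interval: [0.672500, 0.755000]

After 4 iteration(s), the approximation is c_4 = 0.672500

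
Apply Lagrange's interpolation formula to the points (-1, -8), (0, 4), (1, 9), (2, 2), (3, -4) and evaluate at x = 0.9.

Lagrange interpolation formula:
P(x) = Σ yᵢ × Lᵢ(x)
where Lᵢ(x) = Π_{j≠i} (x - xⱼ)/(xᵢ - xⱼ)

L_0(0.9) = (0.9 - 0)/(-1 - 0) × (0.9 - 1)/(-1 - 1) × (0.9 - 2)/(-1 - 2) × (0.9 - 3)/(-1 - 3) = -0.008662
L_1(0.9) = (0.9 - (-1))/(0 - (-1)) × (0.9 - 1)/(0 - 1) × (0.9 - 2)/(0 - 2) × (0.9 - 3)/(0 - 3) = 0.073150
L_2(0.9) = (0.9 - (-1))/(1 - (-1)) × (0.9 - 0)/(1 - 0) × (0.9 - 2)/(1 - 2) × (0.9 - 3)/(1 - 3) = 0.987525
L_3(0.9) = (0.9 - (-1))/(2 - (-1)) × (0.9 - 0)/(2 - 0) × (0.9 - 1)/(2 - 1) × (0.9 - 3)/(2 - 3) = -0.059850
L_4(0.9) = (0.9 - (-1))/(3 - (-1)) × (0.9 - 0)/(3 - 0) × (0.9 - 1)/(3 - 1) × (0.9 - 2)/(3 - 2) = 0.007837

P(0.9) = (-8)×L_0(0.9) + 4×L_1(0.9) + 9×L_2(0.9) + 2×L_3(0.9) + (-4)×L_4(0.9)
P(0.9) = 9.098575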